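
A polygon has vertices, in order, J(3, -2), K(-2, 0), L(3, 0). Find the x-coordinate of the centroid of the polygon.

4/3

Apply the shoelace (surveyor's) formula. First the cross-terms c_i = x_i·y_{i+1} − x_{i+1}·y_i:
  -4, 0, -6  ⇒  2A = -10, A = -5.
Then Σ (x_i + x_{i+1})·c_i = -40, so x̄ = -40 / (6·(-5)) = 4/3.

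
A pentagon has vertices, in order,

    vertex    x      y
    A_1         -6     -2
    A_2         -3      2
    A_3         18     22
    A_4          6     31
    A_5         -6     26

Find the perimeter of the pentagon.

|A_1A_2| = √((3)² + (4)²) = √25 = 5
|A_2A_3| = √((21)² + (20)²) = √841 = 29
|A_3A_4| = √((-12)² + (9)²) = √225 = 15
|A_4A_5| = √((-12)² + (-5)²) = √169 = 13
|A_5A_1| = √((0)² + (-28)²) = √784 = 28
Perimeter = 5 + 29 + 15 + 13 + 28 = 90.

90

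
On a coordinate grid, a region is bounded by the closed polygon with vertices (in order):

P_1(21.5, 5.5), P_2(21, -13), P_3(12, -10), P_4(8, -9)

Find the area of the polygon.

P_1→P_2: (21.5)(-13) − (21)(5.5) = -395
P_2→P_3: (21)(-10) − (12)(-13) = -54
P_3→P_4: (12)(-9) − (8)(-10) = -28
P_4→P_1: (8)(5.5) − (21.5)(-9) = 237.5
Σ = -239.5
Area = |Σ|/2 = 119.75.

119.75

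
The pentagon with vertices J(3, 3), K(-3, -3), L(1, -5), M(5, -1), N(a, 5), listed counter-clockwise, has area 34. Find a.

4

Write out the shoelace sum; only the two edges meeting at N involve a:
2·Area = [(5·5 − a·(-1)) + (a·3 − 3·5)] + 42
       = 4·a + 52 = 68
⇒ a = 4.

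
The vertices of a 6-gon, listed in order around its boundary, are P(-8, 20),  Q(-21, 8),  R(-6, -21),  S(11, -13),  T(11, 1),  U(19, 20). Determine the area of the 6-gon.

Apply the shoelace (surveyor's) formula: 2A = Σ (x_i·y_{i+1} − x_{i+1}·y_i), indices taken mod 6.
Σ = (356) + (489) + (309) + (154) + (201) + (540) = 2049
Area = |Σ|/2 = 1024.5.

1024.5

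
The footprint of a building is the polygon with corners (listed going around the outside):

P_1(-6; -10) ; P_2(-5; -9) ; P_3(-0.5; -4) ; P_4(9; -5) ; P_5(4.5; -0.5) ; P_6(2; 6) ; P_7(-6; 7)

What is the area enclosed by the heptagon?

Apply Gauss's area formula: 2A = Σ (x_i·y_{i+1} − x_{i+1}·y_i), indices taken mod 7.
P_1→P_2: (-6)(-9) − (-5)(-10) = 4
P_2→P_3: (-5)(-4) − (-0.5)(-9) = 15.5
P_3→P_4: (-0.5)(-5) − (9)(-4) = 38.5
P_4→P_5: (9)(-0.5) − (4.5)(-5) = 18
P_5→P_6: (4.5)(6) − (2)(-0.5) = 28
P_6→P_7: (2)(7) − (-6)(6) = 50
P_7→P_1: (-6)(-10) − (-6)(7) = 102
Σ = 256
Area = |Σ|/2 = 128.

128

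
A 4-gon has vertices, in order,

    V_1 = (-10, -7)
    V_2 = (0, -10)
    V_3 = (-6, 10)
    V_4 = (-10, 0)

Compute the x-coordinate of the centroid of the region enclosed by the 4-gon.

Apply the shoelace formula. First the cross-terms c_i = x_i·y_{i+1} − x_{i+1}·y_i:
  100, -60, 100, 70  ⇒  2A = 210, A = 105.
Then Σ (x_i + x_{i+1})·c_i = -3640, so x̄ = -3640 / (6·105) = -52/9.

-52/9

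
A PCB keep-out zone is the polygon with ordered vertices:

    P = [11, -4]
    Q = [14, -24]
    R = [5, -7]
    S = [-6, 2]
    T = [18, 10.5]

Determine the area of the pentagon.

Cross-terms: -208, 22, -32, -99, -187.5  ⇒  Σ = -504.5
Area = |Σ|/2 = 252.25.

252.25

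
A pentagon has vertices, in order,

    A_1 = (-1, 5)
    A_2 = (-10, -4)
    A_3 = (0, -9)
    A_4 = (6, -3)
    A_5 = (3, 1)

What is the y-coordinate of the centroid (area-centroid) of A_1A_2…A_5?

-566/229

Apply the shoelace (surveyor's) formula. First the cross-terms c_i = x_i·y_{i+1} − x_{i+1}·y_i:
  54, 90, 54, 15, 16  ⇒  2A = 229, A = 114.5.
Then Σ (y_i + y_{i+1})·c_i = -1698, so ȳ = -1698 / (6·114.5) = -566/229.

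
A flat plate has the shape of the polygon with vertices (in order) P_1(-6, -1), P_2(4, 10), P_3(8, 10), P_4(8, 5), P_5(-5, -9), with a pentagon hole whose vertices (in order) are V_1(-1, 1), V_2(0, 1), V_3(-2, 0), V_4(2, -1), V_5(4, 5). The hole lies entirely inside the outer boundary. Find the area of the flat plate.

Outer boundary:
Apply the shoelace (surveyor's) formula: 2A = Σ (x_i·y_{i+1} − x_{i+1}·y_i), indices taken mod 5.
Cross-terms: -56, -40, -40, -47, -49  ⇒  Σ = -232
Area = |Σ|/2 = 116.
Hole:
Apply the shoelace (surveyor's) formula: 2A = Σ (x_i·y_{i+1} − x_{i+1}·y_i), indices taken mod 5.
Σ = (-1) + (2) + (2) + (14) + (9) = 26
Area = |Σ|/2 = 13.
Net area = 116 − 13 = 103.

103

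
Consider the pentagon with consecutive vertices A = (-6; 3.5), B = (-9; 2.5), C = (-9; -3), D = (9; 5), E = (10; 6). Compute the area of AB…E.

61.5

Apply the surveyor's formula: 2A = Σ (x_i·y_{i+1} − x_{i+1}·y_i), indices taken mod 5.
Cross-terms: 16.5, 49.5, -18, 4, 71  ⇒  Σ = 123
Area = |Σ|/2 = 61.5.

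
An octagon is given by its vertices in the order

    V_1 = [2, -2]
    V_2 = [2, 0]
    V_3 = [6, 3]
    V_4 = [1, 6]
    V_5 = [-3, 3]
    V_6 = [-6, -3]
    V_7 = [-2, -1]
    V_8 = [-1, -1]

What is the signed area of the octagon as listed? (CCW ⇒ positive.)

Apply the shoelace formula: 2A = Σ (x_i·y_{i+1} − x_{i+1}·y_i), indices taken mod 8.
V_1→V_2: (2)(0) − (2)(-2) = 4
V_2→V_3: (2)(3) − (6)(0) = 6
V_3→V_4: (6)(6) − (1)(3) = 33
V_4→V_5: (1)(3) − (-3)(6) = 21
V_5→V_6: (-3)(-3) − (-6)(3) = 27
V_6→V_7: (-6)(-1) − (-2)(-3) = 0
V_7→V_8: (-2)(-1) − (-1)(-1) = 1
V_8→V_1: (-1)(-2) − (2)(-1) = 4
Σ = 96
Signed area = Σ/2 = 48 (positive ⇒ counter-clockwise traversal).

48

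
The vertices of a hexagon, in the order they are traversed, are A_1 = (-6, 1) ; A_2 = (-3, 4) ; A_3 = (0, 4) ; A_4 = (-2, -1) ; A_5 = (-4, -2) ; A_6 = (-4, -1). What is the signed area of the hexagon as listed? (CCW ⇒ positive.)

-19.5

A_1→A_2: (-6)(4) − (-3)(1) = -21
A_2→A_3: (-3)(4) − (0)(4) = -12
A_3→A_4: (0)(-1) − (-2)(4) = 8
A_4→A_5: (-2)(-2) − (-4)(-1) = 0
A_5→A_6: (-4)(-1) − (-4)(-2) = -4
A_6→A_1: (-4)(1) − (-6)(-1) = -10
Σ = -39
Signed area = Σ/2 = -19.5 (negative ⇒ clockwise traversal).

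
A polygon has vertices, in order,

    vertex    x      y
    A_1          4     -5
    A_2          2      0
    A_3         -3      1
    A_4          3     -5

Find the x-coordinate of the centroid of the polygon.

31/29

Apply the surveyor's formula. First the cross-terms c_i = x_i·y_{i+1} − x_{i+1}·y_i:
  10, 2, 12, 5  ⇒  2A = 29, A = 14.5.
Then Σ (x_i + x_{i+1})·c_i = 93, so x̄ = 93 / (6·14.5) = 31/29.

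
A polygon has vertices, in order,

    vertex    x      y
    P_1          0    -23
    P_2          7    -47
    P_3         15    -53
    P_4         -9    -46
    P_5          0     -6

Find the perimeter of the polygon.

|P_1P_2| = √((7)² + (-24)²) = √625 = 25
|P_2P_3| = √((8)² + (-6)²) = √100 = 10
|P_3P_4| = √((-24)² + (7)²) = √625 = 25
|P_4P_5| = √((9)² + (40)²) = √1681 = 41
|P_5P_1| = √((0)² + (-17)²) = √289 = 17
Perimeter = 25 + 10 + 25 + 41 + 17 = 118.

118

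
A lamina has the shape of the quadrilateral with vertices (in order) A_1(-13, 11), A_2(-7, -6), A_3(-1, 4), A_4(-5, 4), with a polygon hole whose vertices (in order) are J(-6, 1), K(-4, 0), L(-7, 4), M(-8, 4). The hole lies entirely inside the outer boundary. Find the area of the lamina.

Outer boundary:
Apply the shoelace (surveyor's) formula: 2A = Σ (x_i·y_{i+1} − x_{i+1}·y_i), indices taken mod 4.
Σ = (155) + (-34) + (16) + (-3) = 134
Area = |Σ|/2 = 67.
Hole:
Cross-terms: 4, -16, 4, 16  ⇒  Σ = 8
Area = |Σ|/2 = 4.
Net area = 67 − 4 = 63.

63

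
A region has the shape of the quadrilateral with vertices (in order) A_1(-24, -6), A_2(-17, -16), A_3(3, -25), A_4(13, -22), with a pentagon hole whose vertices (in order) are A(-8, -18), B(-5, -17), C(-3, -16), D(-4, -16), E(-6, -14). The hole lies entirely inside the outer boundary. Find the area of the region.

Outer boundary:
Σ = (282) + (473) + (259) + (-606) = 408
Area = |Σ|/2 = 204.
Hole:
Σ = (46) + (29) + (-16) + (-40) + (-4) = 15
Area = |Σ|/2 = 7.5.
Net area = 204 − 7.5 = 196.5.

196.5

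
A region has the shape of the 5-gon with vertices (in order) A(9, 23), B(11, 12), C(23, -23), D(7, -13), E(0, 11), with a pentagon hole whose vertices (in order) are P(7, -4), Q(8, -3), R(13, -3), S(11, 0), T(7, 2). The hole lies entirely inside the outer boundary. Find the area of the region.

Outer boundary:
Apply the shoelace (surveyor's) formula: 2A = Σ (x_i·y_{i+1} − x_{i+1}·y_i), indices taken mod 5.
A→B: (9)(12) − (11)(23) = -145
B→C: (11)(-23) − (23)(12) = -529
C→D: (23)(-13) − (7)(-23) = -138
D→E: (7)(11) − (0)(-13) = 77
E→A: (0)(23) − (9)(11) = -99
Σ = -834
Area = |Σ|/2 = 417.
Hole:
Apply the surveyor's formula: 2A = Σ (x_i·y_{i+1} − x_{i+1}·y_i), indices taken mod 5.
Σ = (11) + (15) + (33) + (22) + (-42) = 39
Area = |Σ|/2 = 19.5.
Net area = 417 − 19.5 = 397.5.

397.5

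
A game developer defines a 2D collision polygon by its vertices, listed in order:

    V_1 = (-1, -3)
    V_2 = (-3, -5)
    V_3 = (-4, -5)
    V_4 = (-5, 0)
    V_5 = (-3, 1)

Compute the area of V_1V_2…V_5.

14.5

Apply the shoelace (surveyor's) formula: 2A = Σ (x_i·y_{i+1} − x_{i+1}·y_i), indices taken mod 5.
V_1→V_2: (-1)(-5) − (-3)(-3) = -4
V_2→V_3: (-3)(-5) − (-4)(-5) = -5
V_3→V_4: (-4)(0) − (-5)(-5) = -25
V_4→V_5: (-5)(1) − (-3)(0) = -5
V_5→V_1: (-3)(-3) − (-1)(1) = 10
Σ = -29
Area = |Σ|/2 = 14.5.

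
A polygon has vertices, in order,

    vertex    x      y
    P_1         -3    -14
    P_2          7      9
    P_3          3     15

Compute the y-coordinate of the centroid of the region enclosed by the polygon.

10/3

Apply Gauss's area formula. First the cross-terms c_i = x_i·y_{i+1} − x_{i+1}·y_i:
  71, 78, 3  ⇒  2A = 152, A = 76.
Then Σ (y_i + y_{i+1})·c_i = 1520, so ȳ = 1520 / (6·76) = 10/3.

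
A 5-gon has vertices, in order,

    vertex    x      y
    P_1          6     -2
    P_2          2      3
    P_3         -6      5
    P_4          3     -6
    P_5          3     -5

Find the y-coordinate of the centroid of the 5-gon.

Apply the surveyor's formula. First the cross-terms c_i = x_i·y_{i+1} − x_{i+1}·y_i:
  22, 28, 21, 3, 24  ⇒  2A = 98, A = 49.
Then Σ (y_i + y_{i+1})·c_i = 24, so ȳ = 24 / (6·49) = 4/49.

4/49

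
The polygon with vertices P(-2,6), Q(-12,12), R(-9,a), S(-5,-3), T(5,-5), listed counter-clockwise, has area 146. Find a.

-7

The doubled signed area Σ (x_i y_{i+1} − x_{i+1} y_i) is linear in a.
With a=0 it equals 243; the coefficient of a is -7 (from the two edges through R).
So -7·a + 243 = 2·146 = 292 ⇒ a = -7.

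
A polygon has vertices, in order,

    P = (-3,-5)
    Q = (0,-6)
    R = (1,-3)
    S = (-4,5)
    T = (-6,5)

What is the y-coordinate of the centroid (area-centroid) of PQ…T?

-83/108

Apply Gauss's area formula. First the cross-terms c_i = x_i·y_{i+1} − x_{i+1}·y_i:
  18, 6, -7, 10, 45  ⇒  2A = 72, A = 36.
Then Σ (y_i + y_{i+1})·c_i = -166, so ȳ = -166 / (6·36) = -83/108.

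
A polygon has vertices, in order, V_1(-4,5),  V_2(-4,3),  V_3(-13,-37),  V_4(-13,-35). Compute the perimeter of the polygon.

86

|V_1V_2| = √((0)² + (-2)²) = √4 = 2
|V_2V_3| = √((-9)² + (-40)²) = √1681 = 41
|V_3V_4| = √((0)² + (2)²) = √4 = 2
|V_4V_1| = √((9)² + (40)²) = √1681 = 41
Perimeter = 2 + 41 + 2 + 41 = 86.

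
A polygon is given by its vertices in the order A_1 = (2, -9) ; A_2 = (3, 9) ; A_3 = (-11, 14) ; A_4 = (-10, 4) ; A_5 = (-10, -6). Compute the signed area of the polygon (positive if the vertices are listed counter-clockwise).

Σ = (45) + (141) + (96) + (100) + (102) = 484
Signed area = Σ/2 = 242 (positive ⇒ counter-clockwise traversal).

242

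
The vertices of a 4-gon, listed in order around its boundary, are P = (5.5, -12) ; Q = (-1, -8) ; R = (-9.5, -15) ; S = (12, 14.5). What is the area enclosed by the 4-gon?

Apply the shoelace (surveyor's) formula: 2A = Σ (x_i·y_{i+1} − x_{i+1}·y_i), indices taken mod 4.
Cross-terms: -56, -61, 42.25, -223.75  ⇒  Σ = -298.5
Area = |Σ|/2 = 149.25.

149.25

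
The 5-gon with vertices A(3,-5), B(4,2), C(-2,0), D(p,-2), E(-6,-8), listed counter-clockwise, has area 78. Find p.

Write out the shoelace sum; only the two edges meeting at D involve p:
2·Area = [((-2)·(-2) − p·0) + (p·(-8) − (-6)·(-2))] + 84
       = -8·p + 76 = 156
⇒ p = -10.

-10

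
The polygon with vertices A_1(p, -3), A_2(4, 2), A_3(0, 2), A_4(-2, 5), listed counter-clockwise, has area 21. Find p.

-4

Write out the shoelace sum; only the two edges meeting at A_1 involve p:
2·Area = [((-2)·(-3) − p·5) + (p·2 − 4·(-3))] + 12
       = -3·p + 30 = 42
⇒ p = -4.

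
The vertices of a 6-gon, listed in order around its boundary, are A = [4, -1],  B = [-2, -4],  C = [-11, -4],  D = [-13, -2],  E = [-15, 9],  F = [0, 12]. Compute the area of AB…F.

A→B: (4)(-4) − (-2)(-1) = -18
B→C: (-2)(-4) − (-11)(-4) = -36
C→D: (-11)(-2) − (-13)(-4) = -30
D→E: (-13)(9) − (-15)(-2) = -147
E→F: (-15)(12) − (0)(9) = -180
F→A: (0)(-1) − (4)(12) = -48
Σ = -459
Area = |Σ|/2 = 229.5.

229.5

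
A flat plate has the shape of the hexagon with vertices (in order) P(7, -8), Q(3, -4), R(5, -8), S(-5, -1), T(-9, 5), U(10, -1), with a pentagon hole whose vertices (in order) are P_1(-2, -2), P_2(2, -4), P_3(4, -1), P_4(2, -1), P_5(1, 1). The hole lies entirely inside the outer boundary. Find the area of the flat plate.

Outer boundary:
Apply the shoelace formula: 2A = Σ (x_i·y_{i+1} − x_{i+1}·y_i), indices taken mod 6.
Σ = (-4) + (-4) + (-45) + (-34) + (-41) + (-73) = -201
Area = |Σ|/2 = 100.5.
Hole:
Apply the surveyor's formula: 2A = Σ (x_i·y_{i+1} − x_{i+1}·y_i), indices taken mod 5.
Σ = (12) + (14) + (-2) + (3) + (0) = 27
Area = |Σ|/2 = 13.5.
Net area = 100.5 − 13.5 = 87.

87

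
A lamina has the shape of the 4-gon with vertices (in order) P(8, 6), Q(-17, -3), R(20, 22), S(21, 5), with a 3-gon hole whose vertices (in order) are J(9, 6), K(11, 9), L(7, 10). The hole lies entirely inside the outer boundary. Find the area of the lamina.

249

Outer boundary:
Apply Gauss's area formula: 2A = Σ (x_i·y_{i+1} − x_{i+1}·y_i), indices taken mod 4.
Cross-terms: 78, -314, -362, 86  ⇒  Σ = -512
Area = |Σ|/2 = 256.
Hole:
J→K: (9)(9) − (11)(6) = 15
K→L: (11)(10) − (7)(9) = 47
L→J: (7)(6) − (9)(10) = -48
Σ = 14
Area = |Σ|/2 = 7.
Net area = 256 − 7 = 249.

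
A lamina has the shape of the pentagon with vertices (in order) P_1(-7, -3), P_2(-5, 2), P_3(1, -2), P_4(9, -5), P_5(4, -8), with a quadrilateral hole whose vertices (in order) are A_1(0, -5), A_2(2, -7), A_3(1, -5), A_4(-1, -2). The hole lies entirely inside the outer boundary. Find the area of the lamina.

61.5

Outer boundary:
P_1→P_2: (-7)(2) − (-5)(-3) = -29
P_2→P_3: (-5)(-2) − (1)(2) = 8
P_3→P_4: (1)(-5) − (9)(-2) = 13
P_4→P_5: (9)(-8) − (4)(-5) = -52
P_5→P_1: (4)(-3) − (-7)(-8) = -68
Σ = -128
Area = |Σ|/2 = 64.
Hole:
Apply Gauss's area formula: 2A = Σ (x_i·y_{i+1} − x_{i+1}·y_i), indices taken mod 4.
Σ = (10) + (-3) + (-7) + (5) = 5
Area = |Σ|/2 = 2.5.
Net area = 64 − 2.5 = 61.5.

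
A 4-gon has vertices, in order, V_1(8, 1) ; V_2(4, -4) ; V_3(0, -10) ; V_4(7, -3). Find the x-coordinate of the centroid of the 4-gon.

Apply the shoelace (surveyor's) formula. First the cross-terms c_i = x_i·y_{i+1} − x_{i+1}·y_i:
  -36, -40, 70, 31  ⇒  2A = 25, A = 12.5.
Then Σ (x_i + x_{i+1})·c_i = 363, so x̄ = 363 / (6·12.5) = 4.84.

4.84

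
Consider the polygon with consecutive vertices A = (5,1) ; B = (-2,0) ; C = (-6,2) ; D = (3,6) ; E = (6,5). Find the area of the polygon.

42

Σ = (2) + (-4) + (-42) + (-21) + (-19) = -84
Area = |Σ|/2 = 42.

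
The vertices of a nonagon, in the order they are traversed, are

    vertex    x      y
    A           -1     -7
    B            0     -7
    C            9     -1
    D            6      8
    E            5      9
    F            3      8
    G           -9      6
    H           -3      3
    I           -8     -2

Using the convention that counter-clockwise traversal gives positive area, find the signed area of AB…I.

170

Σ = (7) + (63) + (78) + (14) + (13) + (90) + (-9) + (30) + (54) = 340
Signed area = Σ/2 = 170 (positive ⇒ counter-clockwise traversal).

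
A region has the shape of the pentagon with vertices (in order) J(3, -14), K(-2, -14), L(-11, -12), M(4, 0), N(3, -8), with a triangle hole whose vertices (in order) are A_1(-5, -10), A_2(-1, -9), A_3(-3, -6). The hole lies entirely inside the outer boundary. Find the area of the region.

Outer boundary:
Apply the shoelace (surveyor's) formula: 2A = Σ (x_i·y_{i+1} − x_{i+1}·y_i), indices taken mod 5.
Σ = (-70) + (-130) + (48) + (-32) + (-18) = -202
Area = |Σ|/2 = 101.
Hole:
A_1→A_2: (-5)(-9) − (-1)(-10) = 35
A_2→A_3: (-1)(-6) − (-3)(-9) = -21
A_3→A_1: (-3)(-10) − (-5)(-6) = 0
Σ = 14
Area = |Σ|/2 = 7.
Net area = 101 − 7 = 94.

94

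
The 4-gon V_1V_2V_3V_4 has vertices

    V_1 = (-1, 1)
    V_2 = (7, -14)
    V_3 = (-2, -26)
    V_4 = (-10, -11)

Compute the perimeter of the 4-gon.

|V_1V_2| = √((8)² + (-15)²) = √289 = 17
|V_2V_3| = √((-9)² + (-12)²) = √225 = 15
|V_3V_4| = √((-8)² + (15)²) = √289 = 17
|V_4V_1| = √((9)² + (12)²) = √225 = 15
Perimeter = 17 + 15 + 17 + 15 = 64.

64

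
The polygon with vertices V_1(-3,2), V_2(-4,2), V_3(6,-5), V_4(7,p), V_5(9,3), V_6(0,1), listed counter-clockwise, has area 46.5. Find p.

-5

The doubled signed area Σ (x_i y_{i+1} − x_{i+1} y_i) is linear in p.
With p=0 it equals 78; the coefficient of p is -3 (from the two edges through V_4).
So -3·p + 78 = 2·46.5 = 93 ⇒ p = -5.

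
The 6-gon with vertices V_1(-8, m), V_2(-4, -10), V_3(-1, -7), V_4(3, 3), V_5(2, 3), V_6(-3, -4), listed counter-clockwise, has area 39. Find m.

Write out the shoelace sum; only the two edges meeting at V_1 involve m:
2·Area = [((-3)·m − (-8)·(-4)) + ((-8)·(-10) − (-4)·m)] + 40
       = 1·m + 88 = 78
⇒ m = -10.

-10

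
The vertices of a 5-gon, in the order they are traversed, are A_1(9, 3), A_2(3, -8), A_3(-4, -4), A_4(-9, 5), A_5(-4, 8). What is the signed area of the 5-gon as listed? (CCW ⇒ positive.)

Apply the shoelace (surveyor's) formula: 2A = Σ (x_i·y_{i+1} − x_{i+1}·y_i), indices taken mod 5.
A_1→A_2: (9)(-8) − (3)(3) = -81
A_2→A_3: (3)(-4) − (-4)(-8) = -44
A_3→A_4: (-4)(5) − (-9)(-4) = -56
A_4→A_5: (-9)(8) − (-4)(5) = -52
A_5→A_1: (-4)(3) − (9)(8) = -84
Σ = -317
Signed area = Σ/2 = -158.5 (negative ⇒ clockwise traversal).

-158.5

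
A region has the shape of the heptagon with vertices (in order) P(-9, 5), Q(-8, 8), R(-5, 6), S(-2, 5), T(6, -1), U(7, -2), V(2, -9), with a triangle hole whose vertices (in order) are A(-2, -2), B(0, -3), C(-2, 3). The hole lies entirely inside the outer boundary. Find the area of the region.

103

Outer boundary:
Σ = (-32) + (-8) + (-13) + (-28) + (-5) + (-59) + (-71) = -216
Area = |Σ|/2 = 108.
Hole:
Apply the surveyor's formula: 2A = Σ (x_i·y_{i+1} − x_{i+1}·y_i), indices taken mod 3.
Σ = (6) + (-6) + (10) = 10
Area = |Σ|/2 = 5.
Net area = 108 − 5 = 103.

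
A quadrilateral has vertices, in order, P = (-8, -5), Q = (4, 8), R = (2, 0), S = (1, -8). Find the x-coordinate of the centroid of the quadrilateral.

-103/87

Apply the shoelace (surveyor's) formula. First the cross-terms c_i = x_i·y_{i+1} − x_{i+1}·y_i:
  -44, -16, -16, -69  ⇒  2A = -145, A = -72.5.
Then Σ (x_i + x_{i+1})·c_i = 515, so x̄ = 515 / (6·(-72.5)) = -103/87.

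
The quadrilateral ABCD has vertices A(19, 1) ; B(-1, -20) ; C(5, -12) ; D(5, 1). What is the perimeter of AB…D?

|AB| = √((-20)² + (-21)²) = √841 = 29
|BC| = √((6)² + (8)²) = √100 = 10
|CD| = √((0)² + (13)²) = √169 = 13
|DA| = √((14)² + (0)²) = √196 = 14
Perimeter = 29 + 10 + 13 + 14 = 66.

66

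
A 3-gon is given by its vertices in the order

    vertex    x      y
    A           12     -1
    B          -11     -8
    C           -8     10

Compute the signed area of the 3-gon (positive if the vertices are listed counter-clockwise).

Σ = (-107) + (-174) + (-112) = -393
Signed area = Σ/2 = -196.5 (negative ⇒ clockwise traversal).

-196.5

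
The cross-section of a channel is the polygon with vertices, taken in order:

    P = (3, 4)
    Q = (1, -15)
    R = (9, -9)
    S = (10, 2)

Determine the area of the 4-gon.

Apply Gauss's area formula: 2A = Σ (x_i·y_{i+1} − x_{i+1}·y_i), indices taken mod 4.
P→Q: (3)(-15) − (1)(4) = -49
Q→R: (1)(-9) − (9)(-15) = 126
R→S: (9)(2) − (10)(-9) = 108
S→P: (10)(4) − (3)(2) = 34
Σ = 219
Area = |Σ|/2 = 109.5.

109.5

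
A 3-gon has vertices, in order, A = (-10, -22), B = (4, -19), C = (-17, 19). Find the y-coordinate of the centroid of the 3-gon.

Apply the shoelace (surveyor's) formula. First the cross-terms c_i = x_i·y_{i+1} − x_{i+1}·y_i:
  278, -247, 564  ⇒  2A = 595, A = 297.5.
Then Σ (y_i + y_{i+1})·c_i = -13090, so ȳ = -13090 / (6·297.5) = -22/3.

-22/3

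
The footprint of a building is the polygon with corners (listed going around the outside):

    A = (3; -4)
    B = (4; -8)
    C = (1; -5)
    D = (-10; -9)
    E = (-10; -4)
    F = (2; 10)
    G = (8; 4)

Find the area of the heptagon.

Apply the shoelace (surveyor's) formula: 2A = Σ (x_i·y_{i+1} − x_{i+1}·y_i), indices taken mod 7.
Cross-terms: -8, -12, -59, -50, -92, -72, -44  ⇒  Σ = -337
Area = |Σ|/2 = 168.5.

168.5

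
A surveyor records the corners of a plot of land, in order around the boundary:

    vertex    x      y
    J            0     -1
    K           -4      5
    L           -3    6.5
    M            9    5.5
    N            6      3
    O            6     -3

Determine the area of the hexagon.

69

Apply Gauss's area formula: 2A = Σ (x_i·y_{i+1} − x_{i+1}·y_i), indices taken mod 6.
Cross-terms: -4, -11, -75, -6, -36, -6  ⇒  Σ = -138
Area = |Σ|/2 = 69.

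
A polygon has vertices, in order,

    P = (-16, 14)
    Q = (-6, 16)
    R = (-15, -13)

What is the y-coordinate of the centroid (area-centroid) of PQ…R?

17/3

Apply Gauss's area formula. First the cross-terms c_i = x_i·y_{i+1} − x_{i+1}·y_i:
  -172, 318, -418  ⇒  2A = -272, A = -136.
Then Σ (y_i + y_{i+1})·c_i = -4624, so ȳ = -4624 / (6·(-136)) = 17/3.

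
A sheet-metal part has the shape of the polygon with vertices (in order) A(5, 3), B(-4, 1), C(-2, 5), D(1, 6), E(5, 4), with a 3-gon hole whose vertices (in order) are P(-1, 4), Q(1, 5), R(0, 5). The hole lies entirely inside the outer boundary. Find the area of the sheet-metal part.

Outer boundary:
Apply the shoelace (surveyor's) formula: 2A = Σ (x_i·y_{i+1} − x_{i+1}·y_i), indices taken mod 5.
Σ = (17) + (-18) + (-17) + (-26) + (-5) = -49
Area = |Σ|/2 = 24.5.
Hole:
Apply Gauss's area formula: 2A = Σ (x_i·y_{i+1} − x_{i+1}·y_i), indices taken mod 3.
Σ = (-9) + (5) + (5) = 1
Area = |Σ|/2 = 0.5.
Net area = 24.5 − 0.5 = 24.

24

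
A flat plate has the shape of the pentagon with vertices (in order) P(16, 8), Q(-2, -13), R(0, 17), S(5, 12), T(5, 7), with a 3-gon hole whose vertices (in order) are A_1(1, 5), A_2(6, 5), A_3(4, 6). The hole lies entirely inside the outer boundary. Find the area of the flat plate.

201.5

Outer boundary:
Σ = (-192) + (-34) + (-85) + (-25) + (-72) = -408
Area = |Σ|/2 = 204.
Hole:
Σ = (-25) + (16) + (14) = 5
Area = |Σ|/2 = 2.5.
Net area = 204 − 2.5 = 201.5.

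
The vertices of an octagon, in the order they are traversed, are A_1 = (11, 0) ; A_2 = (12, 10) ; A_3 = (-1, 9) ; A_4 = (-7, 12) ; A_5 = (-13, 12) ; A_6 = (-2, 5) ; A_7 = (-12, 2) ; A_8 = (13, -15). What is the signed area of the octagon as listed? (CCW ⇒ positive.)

342.5

Σ = (110) + (118) + (51) + (72) + (-41) + (56) + (154) + (165) = 685
Signed area = Σ/2 = 342.5 (positive ⇒ counter-clockwise traversal).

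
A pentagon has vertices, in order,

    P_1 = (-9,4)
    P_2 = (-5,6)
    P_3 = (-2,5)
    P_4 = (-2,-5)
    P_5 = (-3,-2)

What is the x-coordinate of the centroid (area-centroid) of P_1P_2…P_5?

-451/102

Apply the shoelace formula. First the cross-terms c_i = x_i·y_{i+1} − x_{i+1}·y_i:
  -34, -13, 20, -11, -30  ⇒  2A = -68, A = -34.
Then Σ (x_i + x_{i+1})·c_i = 902, so x̄ = 902 / (6·(-34)) = -451/102.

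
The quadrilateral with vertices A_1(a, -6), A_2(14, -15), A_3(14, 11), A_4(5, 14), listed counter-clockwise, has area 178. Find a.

The doubled signed area Σ (x_i y_{i+1} − x_{i+1} y_i) is linear in a.
With a=0 it equals 559; the coefficient of a is -29 (from the two edges through A_1).
So -29·a + 559 = 2·178 = 356 ⇒ a = 7.

7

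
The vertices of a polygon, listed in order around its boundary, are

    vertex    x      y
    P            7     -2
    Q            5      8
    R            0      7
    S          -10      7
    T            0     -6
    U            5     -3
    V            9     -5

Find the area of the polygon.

Apply the shoelace (surveyor's) formula: 2A = Σ (x_i·y_{i+1} − x_{i+1}·y_i), indices taken mod 7.
Cross-terms: 66, 35, 70, 60, 30, 2, 17  ⇒  Σ = 280
Area = |Σ|/2 = 140.

140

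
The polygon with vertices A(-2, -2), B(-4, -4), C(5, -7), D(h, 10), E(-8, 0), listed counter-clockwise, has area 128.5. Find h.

9

Write out the shoelace sum; only the two edges meeting at D involve h:
2·Area = [(5·10 − h·(-7)) + (h·0 − (-8)·10)] + 64
       = 7·h + 194 = 257
⇒ h = 9.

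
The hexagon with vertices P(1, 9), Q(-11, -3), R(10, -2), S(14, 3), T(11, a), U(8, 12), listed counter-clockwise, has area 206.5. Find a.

The doubled signed area Σ (x_i y_{i+1} − x_{i+1} y_i) is linear in a.
With a=0 it equals 365; the coefficient of a is 6 (from the two edges through T).
So 6·a + 365 = 2·206.5 = 413 ⇒ a = 8.

8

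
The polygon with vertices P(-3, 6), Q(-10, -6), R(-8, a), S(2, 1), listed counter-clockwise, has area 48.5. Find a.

Write out the shoelace sum; only the two edges meeting at R involve a:
2·Area = [((-10)·a − (-8)·(-6)) + ((-8)·1 − 2·a)] + 93
       = -12·a + 37 = 97
⇒ a = -5.

-5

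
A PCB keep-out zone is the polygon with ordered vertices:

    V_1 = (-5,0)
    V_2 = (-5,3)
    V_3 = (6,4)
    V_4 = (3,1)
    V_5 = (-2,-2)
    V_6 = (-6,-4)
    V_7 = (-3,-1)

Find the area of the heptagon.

Σ = (-15) + (-38) + (-6) + (-4) + (-4) + (-6) + (-5) = -78
Area = |Σ|/2 = 39.

39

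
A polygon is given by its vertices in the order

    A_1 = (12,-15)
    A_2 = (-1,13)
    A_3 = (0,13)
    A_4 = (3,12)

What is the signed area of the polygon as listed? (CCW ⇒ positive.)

A_1→A_2: (12)(13) − (-1)(-15) = 141
A_2→A_3: (-1)(13) − (0)(13) = -13
A_3→A_4: (0)(12) − (3)(13) = -39
A_4→A_1: (3)(-15) − (12)(12) = -189
Σ = -100
Signed area = Σ/2 = -50 (negative ⇒ clockwise traversal).

-50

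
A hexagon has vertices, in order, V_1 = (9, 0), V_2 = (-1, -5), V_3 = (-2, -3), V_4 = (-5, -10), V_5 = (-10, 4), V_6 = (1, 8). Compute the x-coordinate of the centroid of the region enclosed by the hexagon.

-86/57

Apply the shoelace formula. First the cross-terms c_i = x_i·y_{i+1} − x_{i+1}·y_i:
  -45, -7, 5, -120, -84, -72  ⇒  2A = -323, A = -161.5.
Then Σ (x_i + x_{i+1})·c_i = 1462, so x̄ = 1462 / (6·(-161.5)) = -86/57.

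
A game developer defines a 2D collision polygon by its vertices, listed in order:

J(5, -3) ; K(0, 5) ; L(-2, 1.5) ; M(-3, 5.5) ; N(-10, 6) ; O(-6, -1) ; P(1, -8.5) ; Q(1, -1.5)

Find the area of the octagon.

Apply the surveyor's formula: 2A = Σ (x_i·y_{i+1} − x_{i+1}·y_i), indices taken mod 8.
Σ = (25) + (10) + (-6.5) + (37) + (46) + (52) + (7) + (4.5) = 175
Area = |Σ|/2 = 87.5.

87.5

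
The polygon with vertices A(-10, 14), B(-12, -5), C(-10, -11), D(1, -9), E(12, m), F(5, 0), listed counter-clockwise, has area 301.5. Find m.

-6

Write out the shoelace sum; only the two edges meeting at E involve m:
2·Area = [(1·m − 12·(-9)) + (12·0 − 5·m)] + 471
       = -4·m + 579 = 603
⇒ m = -6.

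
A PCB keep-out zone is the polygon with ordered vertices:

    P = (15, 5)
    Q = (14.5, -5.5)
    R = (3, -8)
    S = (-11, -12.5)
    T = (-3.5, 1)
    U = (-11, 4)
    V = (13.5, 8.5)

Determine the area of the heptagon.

322.625

P→Q: (15)(-5.5) − (14.5)(5) = -155
Q→R: (14.5)(-8) − (3)(-5.5) = -99.5
R→S: (3)(-12.5) − (-11)(-8) = -125.5
S→T: (-11)(1) − (-3.5)(-12.5) = -54.75
T→U: (-3.5)(4) − (-11)(1) = -3
U→V: (-11)(8.5) − (13.5)(4) = -147.5
V→P: (13.5)(5) − (15)(8.5) = -60
Σ = -645.25
Area = |Σ|/2 = 322.625.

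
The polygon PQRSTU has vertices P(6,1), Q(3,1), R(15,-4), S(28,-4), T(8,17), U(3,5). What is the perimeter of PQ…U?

|PQ| = √((-3)² + (0)²) = √9 = 3
|QR| = √((12)² + (-5)²) = √169 = 13
|RS| = √((13)² + (0)²) = √169 = 13
|ST| = √((-20)² + (21)²) = √841 = 29
|TU| = √((-5)² + (-12)²) = √169 = 13
|UP| = √((3)² + (-4)²) = √25 = 5
Perimeter = 3 + 13 + 13 + 29 + 13 + 5 = 76.

76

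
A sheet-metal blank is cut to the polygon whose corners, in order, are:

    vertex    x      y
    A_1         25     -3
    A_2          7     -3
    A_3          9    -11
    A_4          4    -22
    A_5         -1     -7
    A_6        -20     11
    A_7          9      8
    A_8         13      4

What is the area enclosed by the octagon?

Apply the shoelace (surveyor's) formula: 2A = Σ (x_i·y_{i+1} − x_{i+1}·y_i), indices taken mod 8.
Σ = (-54) + (-50) + (-154) + (-50) + (-151) + (-259) + (-68) + (-139) = -925
Area = |Σ|/2 = 462.5.

462.5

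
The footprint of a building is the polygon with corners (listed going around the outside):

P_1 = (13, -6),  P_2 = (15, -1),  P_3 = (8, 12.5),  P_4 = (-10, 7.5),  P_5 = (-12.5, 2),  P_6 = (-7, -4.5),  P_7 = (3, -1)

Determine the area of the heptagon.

308.5

Apply the shoelace (surveyor's) formula: 2A = Σ (x_i·y_{i+1} − x_{i+1}·y_i), indices taken mod 7.
Σ = (77) + (195.5) + (185) + (73.75) + (70.25) + (20.5) + (-5) = 617
Area = |Σ|/2 = 308.5.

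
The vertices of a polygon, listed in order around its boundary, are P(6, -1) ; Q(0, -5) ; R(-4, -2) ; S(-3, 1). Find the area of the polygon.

Σ = (-30) + (-20) + (-10) + (-3) = -63
Area = |Σ|/2 = 31.5.

31.5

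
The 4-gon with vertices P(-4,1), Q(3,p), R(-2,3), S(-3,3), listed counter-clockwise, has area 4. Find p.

The doubled signed area Σ (x_i y_{i+1} − x_{i+1} y_i) is linear in p.
With p=0 it equals 18; the coefficient of p is -2 (from the two edges through Q).
So -2·p + 18 = 2·4 = 8 ⇒ p = 5.

5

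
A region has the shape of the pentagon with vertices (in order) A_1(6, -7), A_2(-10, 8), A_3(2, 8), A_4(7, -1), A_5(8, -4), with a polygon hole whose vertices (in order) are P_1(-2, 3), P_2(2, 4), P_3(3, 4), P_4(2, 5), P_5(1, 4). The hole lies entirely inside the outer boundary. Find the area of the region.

112.5

Outer boundary:
Apply the shoelace formula: 2A = Σ (x_i·y_{i+1} − x_{i+1}·y_i), indices taken mod 5.
A_1→A_2: (6)(8) − (-10)(-7) = -22
A_2→A_3: (-10)(8) − (2)(8) = -96
A_3→A_4: (2)(-1) − (7)(8) = -58
A_4→A_5: (7)(-4) − (8)(-1) = -20
A_5→A_1: (8)(-7) − (6)(-4) = -32
Σ = -228
Area = |Σ|/2 = 114.
Hole:
P_1→P_2: (-2)(4) − (2)(3) = -14
P_2→P_3: (2)(4) − (3)(4) = -4
P_3→P_4: (3)(5) − (2)(4) = 7
P_4→P_5: (2)(4) − (1)(5) = 3
P_5→P_1: (1)(3) − (-2)(4) = 11
Σ = 3
Area = |Σ|/2 = 1.5.
Net area = 114 − 1.5 = 112.5.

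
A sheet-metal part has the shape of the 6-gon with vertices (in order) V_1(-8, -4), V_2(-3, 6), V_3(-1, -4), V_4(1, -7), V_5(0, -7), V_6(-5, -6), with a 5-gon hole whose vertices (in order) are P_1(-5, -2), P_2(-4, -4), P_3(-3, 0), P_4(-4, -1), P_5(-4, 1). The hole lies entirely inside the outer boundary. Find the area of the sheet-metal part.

Outer boundary:
Apply the surveyor's formula: 2A = Σ (x_i·y_{i+1} − x_{i+1}·y_i), indices taken mod 6.
Σ = (-60) + (18) + (11) + (-7) + (-35) + (-28) = -101
Area = |Σ|/2 = 50.5.
Hole:
Apply Gauss's area formula: 2A = Σ (x_i·y_{i+1} − x_{i+1}·y_i), indices taken mod 5.
Σ = (12) + (-12) + (3) + (-8) + (13) = 8
Area = |Σ|/2 = 4.
Net area = 50.5 − 4 = 46.5.

46.5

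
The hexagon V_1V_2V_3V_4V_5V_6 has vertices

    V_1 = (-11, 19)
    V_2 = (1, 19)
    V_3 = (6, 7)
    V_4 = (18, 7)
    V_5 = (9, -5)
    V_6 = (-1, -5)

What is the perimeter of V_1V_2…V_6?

|V_1V_2| = √((12)² + (0)²) = √144 = 12
|V_2V_3| = √((5)² + (-12)²) = √169 = 13
|V_3V_4| = √((12)² + (0)²) = √144 = 12
|V_4V_5| = √((-9)² + (-12)²) = √225 = 15
|V_5V_6| = √((-10)² + (0)²) = √100 = 10
|V_6V_1| = √((-10)² + (24)²) = √676 = 26
Perimeter = 12 + 13 + 12 + 15 + 10 + 26 = 88.

88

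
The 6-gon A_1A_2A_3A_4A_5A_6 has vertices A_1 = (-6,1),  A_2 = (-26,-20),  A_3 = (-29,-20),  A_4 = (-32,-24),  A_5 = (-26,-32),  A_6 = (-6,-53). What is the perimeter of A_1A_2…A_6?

130

|A_1A_2| = √((-20)² + (-21)²) = √841 = 29
|A_2A_3| = √((-3)² + (0)²) = √9 = 3
|A_3A_4| = √((-3)² + (-4)²) = √25 = 5
|A_4A_5| = √((6)² + (-8)²) = √100 = 10
|A_5A_6| = √((20)² + (-21)²) = √841 = 29
|A_6A_1| = √((0)² + (54)²) = √2916 = 54
Perimeter = 29 + 3 + 5 + 10 + 29 + 54 = 130.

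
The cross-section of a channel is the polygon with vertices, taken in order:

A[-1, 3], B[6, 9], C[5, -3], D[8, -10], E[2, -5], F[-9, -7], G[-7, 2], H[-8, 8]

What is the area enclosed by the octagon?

Apply Gauss's area formula: 2A = Σ (x_i·y_{i+1} − x_{i+1}·y_i), indices taken mod 8.
Σ = (-27) + (-63) + (-26) + (-20) + (-59) + (-67) + (-40) + (-16) = -318
Area = |Σ|/2 = 159.

159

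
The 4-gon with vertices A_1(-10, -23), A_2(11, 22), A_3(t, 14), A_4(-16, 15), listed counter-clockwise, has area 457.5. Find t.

2

The doubled signed area Σ (x_i y_{i+1} − x_{i+1} y_i) is linear in t.
With t=0 it equals 929; the coefficient of t is -7 (from the two edges through A_3).
So -7·t + 929 = 2·457.5 = 915 ⇒ t = 2.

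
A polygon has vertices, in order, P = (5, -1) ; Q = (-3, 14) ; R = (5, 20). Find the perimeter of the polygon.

|PQ| = √((-8)² + (15)²) = √289 = 17
|QR| = √((8)² + (6)²) = √100 = 10
|RP| = √((0)² + (-21)²) = √441 = 21
Perimeter = 17 + 10 + 21 = 48.

48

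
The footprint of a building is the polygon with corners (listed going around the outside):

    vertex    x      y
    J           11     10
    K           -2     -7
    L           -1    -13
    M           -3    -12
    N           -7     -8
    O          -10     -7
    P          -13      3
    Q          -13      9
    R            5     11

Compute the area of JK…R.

307

Apply the shoelace (surveyor's) formula: 2A = Σ (x_i·y_{i+1} − x_{i+1}·y_i), indices taken mod 9.
Σ = (-57) + (19) + (-27) + (-60) + (-31) + (-121) + (-78) + (-188) + (-71) = -614
Area = |Σ|/2 = 307.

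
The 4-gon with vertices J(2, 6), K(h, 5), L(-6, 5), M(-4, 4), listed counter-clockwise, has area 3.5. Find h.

The doubled signed area Σ (x_i y_{i+1} − x_{i+1} y_i) is linear in h.
With h=0 it equals 4; the coefficient of h is -1 (from the two edges through K).
So -1·h + 4 = 2·3.5 = 7 ⇒ h = -3.

-3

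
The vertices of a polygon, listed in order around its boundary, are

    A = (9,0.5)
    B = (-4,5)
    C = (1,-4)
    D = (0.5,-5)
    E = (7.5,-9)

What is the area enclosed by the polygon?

86.375

Apply Gauss's area formula: 2A = Σ (x_i·y_{i+1} − x_{i+1}·y_i), indices taken mod 5.
Σ = (47) + (11) + (-3) + (33) + (84.75) = 172.75
Area = |Σ|/2 = 86.375.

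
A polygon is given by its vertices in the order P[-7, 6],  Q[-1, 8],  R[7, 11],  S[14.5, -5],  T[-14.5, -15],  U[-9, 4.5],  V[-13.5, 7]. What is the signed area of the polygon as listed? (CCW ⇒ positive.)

-418

Apply the shoelace formula: 2A = Σ (x_i·y_{i+1} − x_{i+1}·y_i), indices taken mod 7.
Σ = (-50) + (-67) + (-194.5) + (-290) + (-200.25) + (-2.25) + (-32) = -836
Signed area = Σ/2 = -418 (negative ⇒ clockwise traversal).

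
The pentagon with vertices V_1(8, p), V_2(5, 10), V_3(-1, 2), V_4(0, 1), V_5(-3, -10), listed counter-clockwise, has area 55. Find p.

9

The doubled signed area Σ (x_i y_{i+1} − x_{i+1} y_i) is linear in p.
With p=0 it equals 182; the coefficient of p is -8 (from the two edges through V_1).
So -8·p + 182 = 2·55 = 110 ⇒ p = 9.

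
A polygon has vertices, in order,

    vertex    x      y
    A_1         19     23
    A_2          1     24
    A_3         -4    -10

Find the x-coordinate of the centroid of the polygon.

16/3

Apply the shoelace formula. First the cross-terms c_i = x_i·y_{i+1} − x_{i+1}·y_i:
  433, 86, 98  ⇒  2A = 617, A = 308.5.
Then Σ (x_i + x_{i+1})·c_i = 9872, so x̄ = 9872 / (6·308.5) = 16/3.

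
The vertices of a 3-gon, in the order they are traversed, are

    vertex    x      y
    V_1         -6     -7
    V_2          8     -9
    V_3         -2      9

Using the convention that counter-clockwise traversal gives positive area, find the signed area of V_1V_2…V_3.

116

Σ = (110) + (54) + (68) = 232
Signed area = Σ/2 = 116 (positive ⇒ counter-clockwise traversal).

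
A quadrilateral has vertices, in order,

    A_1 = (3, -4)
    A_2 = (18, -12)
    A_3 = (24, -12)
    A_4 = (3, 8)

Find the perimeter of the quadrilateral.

|A_1A_2| = √((15)² + (-8)²) = √289 = 17
|A_2A_3| = √((6)² + (0)²) = √36 = 6
|A_3A_4| = √((-21)² + (20)²) = √841 = 29
|A_4A_1| = √((0)² + (-12)²) = √144 = 12
Perimeter = 17 + 6 + 29 + 12 = 64.

64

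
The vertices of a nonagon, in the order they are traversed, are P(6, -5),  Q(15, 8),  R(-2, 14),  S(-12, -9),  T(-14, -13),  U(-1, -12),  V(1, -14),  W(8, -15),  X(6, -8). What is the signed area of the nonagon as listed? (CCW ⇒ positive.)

443.5

Apply Gauss's area formula: 2A = Σ (x_i·y_{i+1} − x_{i+1}·y_i), indices taken mod 9.
P→Q: (6)(8) − (15)(-5) = 123
Q→R: (15)(14) − (-2)(8) = 226
R→S: (-2)(-9) − (-12)(14) = 186
S→T: (-12)(-13) − (-14)(-9) = 30
T→U: (-14)(-12) − (-1)(-13) = 155
U→V: (-1)(-14) − (1)(-12) = 26
V→W: (1)(-15) − (8)(-14) = 97
W→X: (8)(-8) − (6)(-15) = 26
X→P: (6)(-5) − (6)(-8) = 18
Σ = 887
Signed area = Σ/2 = 443.5 (positive ⇒ counter-clockwise traversal).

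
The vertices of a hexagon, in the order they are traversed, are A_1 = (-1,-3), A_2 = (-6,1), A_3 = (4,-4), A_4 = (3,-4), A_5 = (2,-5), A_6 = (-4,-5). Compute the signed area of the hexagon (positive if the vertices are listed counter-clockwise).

-16.5

Apply the shoelace formula: 2A = Σ (x_i·y_{i+1} − x_{i+1}·y_i), indices taken mod 6.
Cross-terms: -19, 20, -4, -7, -30, 7  ⇒  Σ = -33
Signed area = Σ/2 = -16.5 (negative ⇒ clockwise traversal).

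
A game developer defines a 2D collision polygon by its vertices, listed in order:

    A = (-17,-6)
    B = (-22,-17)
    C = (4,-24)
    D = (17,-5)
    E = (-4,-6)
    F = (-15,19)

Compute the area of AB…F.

Cross-terms: 157, 596, 388, -122, -166, 413  ⇒  Σ = 1266
Area = |Σ|/2 = 633.

633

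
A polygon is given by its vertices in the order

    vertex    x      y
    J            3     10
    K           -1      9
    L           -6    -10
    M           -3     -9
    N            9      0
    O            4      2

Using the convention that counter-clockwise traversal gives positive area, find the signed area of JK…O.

129

Apply the surveyor's formula: 2A = Σ (x_i·y_{i+1} − x_{i+1}·y_i), indices taken mod 6.
Cross-terms: 37, 64, 24, 81, 18, 34  ⇒  Σ = 258
Signed area = Σ/2 = 129 (positive ⇒ counter-clockwise traversal).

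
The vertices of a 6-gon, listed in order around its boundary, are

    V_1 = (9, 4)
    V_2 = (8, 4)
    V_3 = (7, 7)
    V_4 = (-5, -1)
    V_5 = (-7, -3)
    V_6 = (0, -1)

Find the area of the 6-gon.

Apply the surveyor's formula: 2A = Σ (x_i·y_{i+1} − x_{i+1}·y_i), indices taken mod 6.
Cross-terms: 4, 28, 28, 8, 7, 9  ⇒  Σ = 84
Area = |Σ|/2 = 42.

42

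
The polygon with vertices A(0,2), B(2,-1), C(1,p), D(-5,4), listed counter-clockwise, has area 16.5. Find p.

Write out the shoelace sum; only the two edges meeting at C involve p:
2·Area = [(2·p − 1·(-1)) + (1·4 − (-5)·p)] + -14
       = 7·p + -9 = 33
⇒ p = 6.

6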